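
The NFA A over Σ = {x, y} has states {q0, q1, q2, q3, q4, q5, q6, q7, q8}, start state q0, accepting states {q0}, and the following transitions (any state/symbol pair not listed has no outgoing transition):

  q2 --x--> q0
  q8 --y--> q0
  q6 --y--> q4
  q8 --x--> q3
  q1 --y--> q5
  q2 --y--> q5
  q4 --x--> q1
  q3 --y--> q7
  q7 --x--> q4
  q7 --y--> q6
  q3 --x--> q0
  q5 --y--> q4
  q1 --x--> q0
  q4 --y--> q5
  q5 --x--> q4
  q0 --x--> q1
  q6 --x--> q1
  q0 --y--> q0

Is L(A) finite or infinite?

State q0 is reachable from the start and can reach an accepting state, and it lies on the cycle q0 → q0.
Traversing that cycle any number of times yields accepted strings of unbounded length, so the language is infinite.

infinite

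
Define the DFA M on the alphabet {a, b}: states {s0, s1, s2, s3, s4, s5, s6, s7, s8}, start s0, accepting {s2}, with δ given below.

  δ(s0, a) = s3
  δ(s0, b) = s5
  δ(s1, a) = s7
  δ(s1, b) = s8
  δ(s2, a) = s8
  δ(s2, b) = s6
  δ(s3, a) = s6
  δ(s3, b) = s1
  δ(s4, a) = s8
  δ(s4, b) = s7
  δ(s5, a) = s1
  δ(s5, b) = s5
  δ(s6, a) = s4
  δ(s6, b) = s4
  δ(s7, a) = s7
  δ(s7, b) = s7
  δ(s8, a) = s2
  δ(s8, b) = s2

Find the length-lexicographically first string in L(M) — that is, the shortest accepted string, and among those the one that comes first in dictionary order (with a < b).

abba

A breadth-first search from s0 reaches an accepting state first via the path s0 → s3 → s1 → s8 → s2 on input abba.
No string of length < 4 is accepted (BFS exhausts all shorter strings without reaching an accepting state), and abba is the lexicographically least accepting string of length 4.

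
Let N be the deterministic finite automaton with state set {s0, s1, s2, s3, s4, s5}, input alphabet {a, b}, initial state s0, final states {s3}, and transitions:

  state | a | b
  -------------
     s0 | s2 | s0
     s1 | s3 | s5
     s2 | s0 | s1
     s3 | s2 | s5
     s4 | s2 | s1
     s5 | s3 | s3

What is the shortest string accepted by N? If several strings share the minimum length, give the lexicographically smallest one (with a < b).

aba

A breadth-first search from s0 reaches an accepting state first via the path s0 → s2 → s1 → s3 on input aba.
No string of length < 3 is accepted (BFS exhausts all shorter strings without reaching an accepting state), and aba is the lexicographically least accepting string of length 3.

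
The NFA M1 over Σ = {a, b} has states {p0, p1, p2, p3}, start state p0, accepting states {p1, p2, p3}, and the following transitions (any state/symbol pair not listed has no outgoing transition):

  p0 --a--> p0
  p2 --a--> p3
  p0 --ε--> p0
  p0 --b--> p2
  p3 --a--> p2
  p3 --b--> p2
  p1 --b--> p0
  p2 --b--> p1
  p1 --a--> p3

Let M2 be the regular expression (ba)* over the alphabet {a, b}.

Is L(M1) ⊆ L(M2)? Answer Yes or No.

The string b is in L(M1) but not in L(M2).
So L(M1) ⊄ L(M2).

No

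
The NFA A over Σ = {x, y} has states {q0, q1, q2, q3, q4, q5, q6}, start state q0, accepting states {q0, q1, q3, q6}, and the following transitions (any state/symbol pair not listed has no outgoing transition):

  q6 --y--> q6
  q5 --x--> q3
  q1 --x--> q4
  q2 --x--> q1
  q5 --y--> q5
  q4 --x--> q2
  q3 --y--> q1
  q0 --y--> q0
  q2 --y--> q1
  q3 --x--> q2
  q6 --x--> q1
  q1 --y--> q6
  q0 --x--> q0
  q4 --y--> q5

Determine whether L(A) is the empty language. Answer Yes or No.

No

The empty string ε is accepted: the run q0 ends in the accepting state q0.
Since at least one string is accepted, L(A) is not empty.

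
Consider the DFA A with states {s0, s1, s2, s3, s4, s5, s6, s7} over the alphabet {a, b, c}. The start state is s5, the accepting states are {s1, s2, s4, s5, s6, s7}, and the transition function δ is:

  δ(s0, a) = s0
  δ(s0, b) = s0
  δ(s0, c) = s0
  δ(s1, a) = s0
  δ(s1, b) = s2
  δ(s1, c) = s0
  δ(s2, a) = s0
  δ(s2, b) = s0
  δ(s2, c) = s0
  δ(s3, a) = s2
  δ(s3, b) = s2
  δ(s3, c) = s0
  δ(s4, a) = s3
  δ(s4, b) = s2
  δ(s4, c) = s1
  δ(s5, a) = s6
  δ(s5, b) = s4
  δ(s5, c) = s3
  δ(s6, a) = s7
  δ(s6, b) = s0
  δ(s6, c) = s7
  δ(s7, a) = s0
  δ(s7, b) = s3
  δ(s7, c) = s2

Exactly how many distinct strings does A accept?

The useful subgraph on states {s1, s2, s3, s4, s5, s6, s7} is acyclic, so L(A) is finite; the longest accepting path visits 5 useful states, giving maximum string length 4.
Counting accepting paths from s5 by length: 1 of length 0, 2 of length 1, 6 of length 2, 5 of length 3, 4 of length 4. Total 18.

18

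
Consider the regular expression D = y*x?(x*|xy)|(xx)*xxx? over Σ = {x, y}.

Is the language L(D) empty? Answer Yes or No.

The empty string ε matches the expression, so it belongs to L(D).
Since L(D) contains at least one string, it is not empty.

No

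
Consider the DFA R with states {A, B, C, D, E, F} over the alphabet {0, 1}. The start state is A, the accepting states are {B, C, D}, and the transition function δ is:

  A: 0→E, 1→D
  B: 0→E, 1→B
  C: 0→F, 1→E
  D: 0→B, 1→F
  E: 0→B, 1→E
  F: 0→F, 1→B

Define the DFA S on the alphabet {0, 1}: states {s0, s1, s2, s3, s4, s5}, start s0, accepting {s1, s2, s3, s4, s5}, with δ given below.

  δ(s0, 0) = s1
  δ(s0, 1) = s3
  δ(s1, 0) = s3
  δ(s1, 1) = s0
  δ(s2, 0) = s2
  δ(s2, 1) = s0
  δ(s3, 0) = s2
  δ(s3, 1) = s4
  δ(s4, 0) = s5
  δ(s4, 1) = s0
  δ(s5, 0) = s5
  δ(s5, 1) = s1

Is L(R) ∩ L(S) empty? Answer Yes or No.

No

The string 1 is accepted by both R and S.
Hence L(R) ∩ L(S) ≠ ∅.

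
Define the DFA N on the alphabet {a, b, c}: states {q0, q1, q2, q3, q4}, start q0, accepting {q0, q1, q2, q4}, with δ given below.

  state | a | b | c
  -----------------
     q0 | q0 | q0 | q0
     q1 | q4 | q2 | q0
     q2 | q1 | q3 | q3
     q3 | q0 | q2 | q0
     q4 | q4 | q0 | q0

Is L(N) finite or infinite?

infinite

State q0 is reachable from the start and can reach an accepting state, and it lies on the cycle q0 → q0.
Traversing that cycle any number of times yields accepted strings of unbounded length, so the language is infinite.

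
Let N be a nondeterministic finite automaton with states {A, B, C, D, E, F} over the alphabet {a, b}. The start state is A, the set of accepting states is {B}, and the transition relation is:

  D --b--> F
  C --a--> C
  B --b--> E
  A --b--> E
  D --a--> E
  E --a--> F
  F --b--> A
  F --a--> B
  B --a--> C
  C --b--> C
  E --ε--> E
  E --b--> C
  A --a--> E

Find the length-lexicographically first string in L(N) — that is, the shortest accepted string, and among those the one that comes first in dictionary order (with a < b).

aaa

A breadth-first search from A reaches an accepting state first via the path A → E → F → B on input aaa.
No string of length < 3 is accepted (BFS exhausts all shorter strings without reaching an accepting state), and aaa is the lexicographically least accepting string of length 3.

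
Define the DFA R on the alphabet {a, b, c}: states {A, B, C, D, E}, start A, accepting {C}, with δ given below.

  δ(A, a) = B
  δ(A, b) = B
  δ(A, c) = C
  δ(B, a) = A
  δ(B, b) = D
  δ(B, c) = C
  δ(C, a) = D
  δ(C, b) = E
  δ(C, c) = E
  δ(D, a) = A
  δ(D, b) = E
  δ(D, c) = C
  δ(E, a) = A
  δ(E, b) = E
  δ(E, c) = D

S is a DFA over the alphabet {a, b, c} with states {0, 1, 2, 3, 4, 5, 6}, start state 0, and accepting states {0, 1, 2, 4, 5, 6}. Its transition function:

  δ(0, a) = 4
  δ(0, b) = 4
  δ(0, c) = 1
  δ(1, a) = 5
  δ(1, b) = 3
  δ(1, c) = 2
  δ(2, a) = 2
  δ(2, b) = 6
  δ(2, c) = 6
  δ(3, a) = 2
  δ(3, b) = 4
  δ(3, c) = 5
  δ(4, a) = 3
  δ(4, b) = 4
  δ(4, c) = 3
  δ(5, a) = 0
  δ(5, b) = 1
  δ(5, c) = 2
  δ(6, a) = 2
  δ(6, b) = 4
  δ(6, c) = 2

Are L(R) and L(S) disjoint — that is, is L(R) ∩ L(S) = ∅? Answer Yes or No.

The string c is accepted by both R and S.
Hence L(R) ∩ L(S) ≠ ∅.

No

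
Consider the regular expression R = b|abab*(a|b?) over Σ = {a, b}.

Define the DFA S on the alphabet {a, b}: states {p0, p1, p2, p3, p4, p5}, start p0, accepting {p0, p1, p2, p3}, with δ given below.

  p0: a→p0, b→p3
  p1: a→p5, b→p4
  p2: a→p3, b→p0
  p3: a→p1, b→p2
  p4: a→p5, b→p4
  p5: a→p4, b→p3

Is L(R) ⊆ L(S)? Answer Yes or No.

The string abaa is in L(R) but not in L(S).
So L(R) ⊄ L(S).

No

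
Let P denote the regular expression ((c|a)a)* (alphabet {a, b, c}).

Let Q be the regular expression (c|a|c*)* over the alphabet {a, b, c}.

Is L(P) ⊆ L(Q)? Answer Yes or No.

Converting the expression P to a DFA (subset construction, then merging equivalent states) gives the minimal DFA with states {p0, p1, p2}, start state p0, accepting states {p0} and transitions p0: a→p1, b→p2, c→p1; p1: a→p0, b→p2, c→p2; p2: a→p2, b→p2, c→p2.
Converting the expression Q to a DFA (subset construction, then merging equivalent states) gives the minimal DFA with states {q0, q1}, start state q0, accepting states {q0} and transitions q0: a→q0, b→q1, c→q0; q1: a→q1, b→q1, c→q1.
Exploring the product automaton P × Q from the start pair (p0, q0), following both machines on each input symbol, reaches 4 state pairs: (p0, q0), (p1, q0), (p2, q1), (p2, q0).
P accepts in {p0} and Q accepts in {q0}. The reachable pairs whose P-component is accepting are (p0, q0); in each of them the Q-component is accepting too, so the product for L(P) \ L(Q) (P-component accepting, Q-component rejecting) has no reachable accepting pair and the difference is empty.
Hence every string in L(P) is also in L(Q).

Yes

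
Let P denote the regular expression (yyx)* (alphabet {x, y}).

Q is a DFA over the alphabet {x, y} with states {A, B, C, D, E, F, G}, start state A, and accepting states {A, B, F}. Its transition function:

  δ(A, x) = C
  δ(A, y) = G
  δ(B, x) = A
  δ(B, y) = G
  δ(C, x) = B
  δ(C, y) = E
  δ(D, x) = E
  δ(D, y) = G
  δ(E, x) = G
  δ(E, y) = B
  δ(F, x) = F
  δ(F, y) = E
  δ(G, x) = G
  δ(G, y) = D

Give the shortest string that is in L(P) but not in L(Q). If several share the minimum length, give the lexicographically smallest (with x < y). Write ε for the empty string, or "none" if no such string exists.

yyx

The string yyx is accepted by P but not by Q.
No shorter string lies in the difference, and yyx is the lexicographically first length-3 string in L(P) \ L(Q).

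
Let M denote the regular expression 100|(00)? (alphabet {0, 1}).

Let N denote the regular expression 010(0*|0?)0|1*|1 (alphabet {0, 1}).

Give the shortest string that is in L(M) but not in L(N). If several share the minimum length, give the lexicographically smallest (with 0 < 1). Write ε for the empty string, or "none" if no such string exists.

00

The string 00 is accepted by M but not by N.
No shorter string lies in the difference, and 00 is the lexicographically first length-2 string in L(M) \ L(N).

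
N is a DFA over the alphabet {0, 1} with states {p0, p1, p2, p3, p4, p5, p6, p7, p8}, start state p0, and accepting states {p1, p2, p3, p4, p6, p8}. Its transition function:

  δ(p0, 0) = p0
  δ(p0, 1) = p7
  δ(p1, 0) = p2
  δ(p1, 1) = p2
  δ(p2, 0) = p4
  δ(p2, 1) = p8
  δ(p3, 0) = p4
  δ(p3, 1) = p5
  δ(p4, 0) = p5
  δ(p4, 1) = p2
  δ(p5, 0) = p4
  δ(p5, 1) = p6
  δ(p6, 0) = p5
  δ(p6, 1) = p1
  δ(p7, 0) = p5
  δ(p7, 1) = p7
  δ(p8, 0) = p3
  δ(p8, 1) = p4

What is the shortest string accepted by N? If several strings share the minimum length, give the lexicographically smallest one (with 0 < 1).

A breadth-first search from p0 reaches an accepting state first via the path p0 → p7 → p5 → p4 on input 100.
No string of length < 3 is accepted (BFS exhausts all shorter strings without reaching an accepting state), and 100 is the lexicographically least accepting string of length 3.

100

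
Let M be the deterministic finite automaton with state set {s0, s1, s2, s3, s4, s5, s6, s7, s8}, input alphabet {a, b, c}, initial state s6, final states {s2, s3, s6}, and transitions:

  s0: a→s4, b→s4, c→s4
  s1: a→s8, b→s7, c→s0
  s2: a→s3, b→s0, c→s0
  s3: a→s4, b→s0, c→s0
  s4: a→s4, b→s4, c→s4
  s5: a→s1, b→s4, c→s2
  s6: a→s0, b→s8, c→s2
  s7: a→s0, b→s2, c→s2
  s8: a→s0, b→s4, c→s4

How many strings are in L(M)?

3

The useful subgraph on states {s2, s3, s6} is acyclic, so L(M) is finite; the longest accepting path visits 3 useful states, giving maximum string length 2.
Counting accepting paths from s6 by length: 1 of length 0, 1 of length 1, 1 of length 2. Total 3.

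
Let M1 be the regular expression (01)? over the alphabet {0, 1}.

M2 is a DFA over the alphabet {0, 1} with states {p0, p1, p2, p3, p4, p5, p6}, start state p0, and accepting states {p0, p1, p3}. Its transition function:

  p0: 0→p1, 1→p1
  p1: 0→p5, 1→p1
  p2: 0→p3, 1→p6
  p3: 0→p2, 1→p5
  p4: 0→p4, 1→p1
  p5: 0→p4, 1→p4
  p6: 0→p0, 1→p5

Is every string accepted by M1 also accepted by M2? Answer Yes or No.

Yes

Converting the expression M1 to a DFA (subset construction, then merging equivalent states) gives the minimal DFA with states {r0, r1, r2, r3}, start state r0, accepting states {r0, r3} and transitions r0: 0→r1, 1→r2; r1: 0→r2, 1→r3; r2: 0→r2, 1→r2; r3: 0→r2, 1→r2.
Exploring the product automaton M1 × M2 from the start pair (r0, p0), following both machines on each input symbol, reaches 6 state pairs: (r0, p0), (r1, p1), (r2, p1), (r2, p5), (r3, p1), (r2, p4).
M1 accepts in {r0, r3} and M2 accepts in {p0, p1, p3}. The reachable pairs whose M1-component is accepting are (r0, p0), (r3, p1); in each of them the M2-component is accepting too, so the product for L(M1) \ L(M2) (M1-component accepting, M2-component rejecting) has no reachable accepting pair and the difference is empty.
Hence every string in L(M1) is also in L(M2).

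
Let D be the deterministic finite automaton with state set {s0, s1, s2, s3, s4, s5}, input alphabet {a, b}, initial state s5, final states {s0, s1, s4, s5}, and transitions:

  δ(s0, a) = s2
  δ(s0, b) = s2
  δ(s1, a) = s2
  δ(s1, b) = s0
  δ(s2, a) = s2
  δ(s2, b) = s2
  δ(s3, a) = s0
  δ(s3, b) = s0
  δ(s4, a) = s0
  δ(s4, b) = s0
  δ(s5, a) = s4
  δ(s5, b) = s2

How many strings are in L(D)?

4

The useful subgraph on states {s0, s4, s5} is acyclic, so L(D) is finite; the longest accepting path visits 3 useful states, giving maximum string length 2.
Counting accepting paths from s5 by length: 1 of length 0, 1 of length 1, 2 of length 2. Total 4.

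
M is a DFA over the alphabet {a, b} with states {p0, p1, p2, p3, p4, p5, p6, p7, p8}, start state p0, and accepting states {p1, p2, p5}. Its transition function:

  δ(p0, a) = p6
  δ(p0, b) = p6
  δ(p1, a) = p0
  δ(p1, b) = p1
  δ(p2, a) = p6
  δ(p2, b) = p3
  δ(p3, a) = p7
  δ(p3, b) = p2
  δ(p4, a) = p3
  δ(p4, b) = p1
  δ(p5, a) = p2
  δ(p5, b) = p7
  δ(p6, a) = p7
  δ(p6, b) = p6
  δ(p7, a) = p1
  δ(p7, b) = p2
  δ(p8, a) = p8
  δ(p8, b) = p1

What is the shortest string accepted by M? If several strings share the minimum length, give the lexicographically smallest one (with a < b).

A breadth-first search from p0 reaches an accepting state first via the path p0 → p6 → p7 → p1 on input aaa.
No string of length < 3 is accepted (BFS exhausts all shorter strings without reaching an accepting state), and aaa is the lexicographically least accepting string of length 3.

aaa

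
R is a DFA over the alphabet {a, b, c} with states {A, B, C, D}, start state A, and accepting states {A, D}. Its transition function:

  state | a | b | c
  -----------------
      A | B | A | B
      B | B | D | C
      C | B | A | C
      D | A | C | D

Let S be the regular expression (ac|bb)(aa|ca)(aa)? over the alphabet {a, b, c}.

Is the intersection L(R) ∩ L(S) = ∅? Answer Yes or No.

Yes

Converting the expression S to a DFA (subset construction, then merging equivalent states) gives the minimal DFA with states {s0, s1, s2, s3, s4, s5, s6, s7, s8}, start state s0, accepting states {s6, s8} and transitions s0: a→s1, b→s2, c→s3; s1: a→s3, b→s3, c→s4; s2: a→s3, b→s4, c→s3; s3: a→s3, b→s3, c→s3; s4: a→s5, b→s3, c→s5; s5: a→s6, b→s3, c→s3; s6: a→s7, b→s3, c→s3; s7: a→s8, b→s3, c→s3; s8: a→s3, b→s3, c→s3.
Exploring the product automaton R × S from the start pair (A, s0), following both machines on each input symbol, reaches 14 state pairs: (A, s0), (B, s1), (A, s2), (B, s3), (D, s3), (C, s4), (A, s4), (C, s3), (A, s3), (B, s5), (C, s5), (B, s6), (B, s7), (B, s8).
R accepts in {A, D} and S accepts in {s6, s8}; no reachable pair has both components accepting, so no string drives both machines to acceptance simultaneously and L(R) ∩ L(S) = ∅.
So no string is accepted by both, and the intersection is empty.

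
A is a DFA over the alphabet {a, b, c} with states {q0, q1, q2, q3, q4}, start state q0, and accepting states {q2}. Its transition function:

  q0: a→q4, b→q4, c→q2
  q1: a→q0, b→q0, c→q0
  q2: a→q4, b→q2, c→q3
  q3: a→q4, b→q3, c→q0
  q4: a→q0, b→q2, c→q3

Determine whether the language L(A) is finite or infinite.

State q2 is reachable from the start and can reach an accepting state, and it lies on the cycle q2 → q2.
Traversing that cycle any number of times yields accepted strings of unbounded length, so the language is infinite.

infinite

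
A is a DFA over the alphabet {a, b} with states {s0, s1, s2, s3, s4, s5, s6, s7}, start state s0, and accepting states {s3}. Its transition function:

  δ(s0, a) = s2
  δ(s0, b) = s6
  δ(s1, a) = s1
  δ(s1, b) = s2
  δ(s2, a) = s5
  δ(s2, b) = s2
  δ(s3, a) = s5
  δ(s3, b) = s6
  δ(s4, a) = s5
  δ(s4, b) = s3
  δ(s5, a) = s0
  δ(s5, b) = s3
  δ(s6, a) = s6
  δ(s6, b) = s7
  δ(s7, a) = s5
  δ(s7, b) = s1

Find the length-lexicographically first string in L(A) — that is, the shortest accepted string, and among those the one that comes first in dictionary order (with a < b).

aab

A breadth-first search from s0 reaches an accepting state first via the path s0 → s2 → s5 → s3 on input aab.
No string of length < 3 is accepted (BFS exhausts all shorter strings without reaching an accepting state), and aab is the lexicographically least accepting string of length 3.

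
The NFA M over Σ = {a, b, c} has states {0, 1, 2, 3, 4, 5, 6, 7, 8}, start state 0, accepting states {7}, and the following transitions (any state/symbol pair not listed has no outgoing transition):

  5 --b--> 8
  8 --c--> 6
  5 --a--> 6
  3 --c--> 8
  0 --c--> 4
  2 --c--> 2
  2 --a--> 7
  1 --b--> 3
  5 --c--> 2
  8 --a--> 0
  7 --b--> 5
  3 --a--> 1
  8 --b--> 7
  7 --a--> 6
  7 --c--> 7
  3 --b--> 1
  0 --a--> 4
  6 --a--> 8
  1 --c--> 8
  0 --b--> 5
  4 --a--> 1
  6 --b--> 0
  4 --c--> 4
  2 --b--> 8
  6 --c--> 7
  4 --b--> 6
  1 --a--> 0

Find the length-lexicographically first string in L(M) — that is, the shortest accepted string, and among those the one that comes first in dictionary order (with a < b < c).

abc

A breadth-first search from 0 reaches an accepting state first via the path 0 → 4 → 6 → 7 on input abc.
No string of length < 3 is accepted (BFS exhausts all shorter strings without reaching an accepting state), and abc is the lexicographically least accepting string of length 3.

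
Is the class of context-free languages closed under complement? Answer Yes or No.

CFLs are closed under union, so if they were also closed under complement they would be closed under intersection by De Morgan (L₁ ∩ L₂ is the complement of the union of the complements). But {aⁿbⁿcᵐ} ∩ {aᵐbⁿcⁿ} = {aⁿbⁿcⁿ} is not context-free although both operands are.

No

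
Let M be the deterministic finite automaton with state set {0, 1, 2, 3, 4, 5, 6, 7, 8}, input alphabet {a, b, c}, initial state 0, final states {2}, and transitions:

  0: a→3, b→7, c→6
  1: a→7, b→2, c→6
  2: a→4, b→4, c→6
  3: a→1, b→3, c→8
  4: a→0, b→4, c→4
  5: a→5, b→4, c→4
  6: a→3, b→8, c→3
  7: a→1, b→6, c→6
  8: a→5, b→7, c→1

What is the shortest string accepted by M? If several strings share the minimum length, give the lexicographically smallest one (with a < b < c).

aab

A breadth-first search from 0 reaches an accepting state first via the path 0 → 3 → 1 → 2 on input aab.
No string of length < 3 is accepted (BFS exhausts all shorter strings without reaching an accepting state), and aab is the lexicographically least accepting string of length 3.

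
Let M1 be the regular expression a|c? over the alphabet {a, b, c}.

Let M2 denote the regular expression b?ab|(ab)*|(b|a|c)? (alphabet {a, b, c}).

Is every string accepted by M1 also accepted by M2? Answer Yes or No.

Yes

Converting the expression M1 to a DFA (subset construction, then merging equivalent states) gives the minimal DFA with states {r0, r1, r2}, start state r0, accepting states {r0, r1} and transitions r0: a→r1, b→r2, c→r1; r1: a→r2, b→r2, c→r2; r2: a→r2, b→r2, c→r2.
Converting the expression M2 to a DFA (subset construction, then merging equivalent states) gives the minimal DFA with states {t0, t1, t2, t3, t4, t5, t6, t7}, start state t0, accepting states {t0, t1, t2, t3, t5} and transitions t0: a→t1, b→t2, c→t3; t1: a→t4, b→t5, c→t4; t2: a→t6, b→t4, c→t4; t3: a→t4, b→t4, c→t4; t4: a→t4, b→t4, c→t4; t5: a→t7, b→t4, c→t4; t6: a→t4, b→t3, c→t4; t7: a→t4, b→t5, c→t4.
Exploring the product automaton M1 × M2 from the start pair (r0, t0), following both machines on each input symbol, reaches 9 state pairs: (r0, t0), (r1, t1), (r2, t2), (r1, t3), (r2, t4), (r2, t5), (r2, t6), (r2, t7), (r2, t3).
M1 accepts in {r0, r1} and M2 accepts in {t0, t1, t2, t3, t5}. The reachable pairs whose M1-component is accepting are (r0, t0), (r1, t1), (r1, t3); in each of them the M2-component is accepting too, so the product for L(M1) \ L(M2) (M1-component accepting, M2-component rejecting) has no reachable accepting pair and the difference is empty.
Hence every string in L(M1) is also in L(M2).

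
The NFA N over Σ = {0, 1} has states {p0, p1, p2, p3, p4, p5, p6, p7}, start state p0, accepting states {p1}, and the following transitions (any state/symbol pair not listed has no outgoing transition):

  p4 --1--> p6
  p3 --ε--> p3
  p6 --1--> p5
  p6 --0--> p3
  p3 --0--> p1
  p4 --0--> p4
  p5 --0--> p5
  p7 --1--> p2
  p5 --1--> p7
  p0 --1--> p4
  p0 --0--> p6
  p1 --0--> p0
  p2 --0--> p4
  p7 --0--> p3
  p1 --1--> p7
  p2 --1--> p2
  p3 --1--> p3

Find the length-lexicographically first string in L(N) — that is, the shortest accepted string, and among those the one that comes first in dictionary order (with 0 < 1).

A breadth-first search from p0 reaches an accepting state first via the path p0 → p6 → p3 → p1 on input 000.
No string of length < 3 is accepted (BFS exhausts all shorter strings without reaching an accepting state), and 000 is the lexicographically least accepting string of length 3.

000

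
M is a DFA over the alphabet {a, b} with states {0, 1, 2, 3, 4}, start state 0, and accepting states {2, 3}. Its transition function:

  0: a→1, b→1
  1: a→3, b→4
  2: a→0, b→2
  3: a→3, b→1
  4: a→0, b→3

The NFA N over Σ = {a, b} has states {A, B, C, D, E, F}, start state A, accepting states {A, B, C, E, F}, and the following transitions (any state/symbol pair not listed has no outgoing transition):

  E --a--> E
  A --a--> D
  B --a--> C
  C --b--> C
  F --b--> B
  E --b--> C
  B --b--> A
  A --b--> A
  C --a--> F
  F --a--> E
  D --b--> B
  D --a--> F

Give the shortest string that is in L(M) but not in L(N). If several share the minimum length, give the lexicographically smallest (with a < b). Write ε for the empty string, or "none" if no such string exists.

The string ba is accepted by M but not by N.
No shorter string lies in the difference, and ba is the lexicographically first length-2 string in L(M) \ L(N).

ba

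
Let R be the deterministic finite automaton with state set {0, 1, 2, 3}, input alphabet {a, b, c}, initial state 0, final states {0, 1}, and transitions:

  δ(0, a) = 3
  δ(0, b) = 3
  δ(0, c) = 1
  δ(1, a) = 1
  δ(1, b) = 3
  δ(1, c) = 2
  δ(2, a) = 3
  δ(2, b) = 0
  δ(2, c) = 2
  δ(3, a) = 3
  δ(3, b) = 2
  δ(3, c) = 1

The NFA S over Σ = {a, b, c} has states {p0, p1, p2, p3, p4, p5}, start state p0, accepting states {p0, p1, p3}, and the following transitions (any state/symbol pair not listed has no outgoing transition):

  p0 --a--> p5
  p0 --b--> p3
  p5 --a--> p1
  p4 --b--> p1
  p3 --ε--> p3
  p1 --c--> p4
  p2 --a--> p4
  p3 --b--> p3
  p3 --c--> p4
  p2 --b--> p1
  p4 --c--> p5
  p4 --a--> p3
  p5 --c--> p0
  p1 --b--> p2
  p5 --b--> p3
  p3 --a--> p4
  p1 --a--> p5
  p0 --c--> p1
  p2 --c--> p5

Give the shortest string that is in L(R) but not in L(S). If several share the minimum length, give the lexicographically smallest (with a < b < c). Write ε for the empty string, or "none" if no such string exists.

bc

The string bc is accepted by R but not by S.
No shorter string lies in the difference, and bc is the lexicographically first length-2 string in L(R) \ L(S).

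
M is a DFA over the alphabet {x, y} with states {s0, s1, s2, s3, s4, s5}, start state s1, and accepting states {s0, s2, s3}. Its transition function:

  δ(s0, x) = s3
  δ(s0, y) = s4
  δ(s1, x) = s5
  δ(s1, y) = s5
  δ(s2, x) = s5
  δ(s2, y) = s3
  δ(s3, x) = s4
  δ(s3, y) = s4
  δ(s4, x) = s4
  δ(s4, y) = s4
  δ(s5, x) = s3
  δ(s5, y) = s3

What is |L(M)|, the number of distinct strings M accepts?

4

The useful subgraph on states {s1, s3, s5} is acyclic, so L(M) is finite; the longest accepting path visits 3 useful states, giving maximum string length 2.
Counting accepting paths from s1 by length: 4 of length 2. Total 4.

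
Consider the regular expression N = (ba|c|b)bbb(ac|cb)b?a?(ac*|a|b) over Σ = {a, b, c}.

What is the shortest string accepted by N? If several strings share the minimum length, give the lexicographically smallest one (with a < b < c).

By inspection of the expression, no string of length less than 7 matches, and bbbbaca is the lexicographically first match of length 7.

bbbbaca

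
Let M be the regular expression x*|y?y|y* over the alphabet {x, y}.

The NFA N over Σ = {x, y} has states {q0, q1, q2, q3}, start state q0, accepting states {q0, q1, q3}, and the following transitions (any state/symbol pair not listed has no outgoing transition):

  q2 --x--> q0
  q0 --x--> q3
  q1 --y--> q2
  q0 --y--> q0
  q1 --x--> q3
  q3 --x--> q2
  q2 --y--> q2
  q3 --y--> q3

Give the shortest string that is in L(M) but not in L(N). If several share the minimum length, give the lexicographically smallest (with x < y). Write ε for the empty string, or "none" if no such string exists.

xx

The string xx is accepted by M but not by N.
No shorter string lies in the difference, and xx is the lexicographically first length-2 string in L(M) \ L(N).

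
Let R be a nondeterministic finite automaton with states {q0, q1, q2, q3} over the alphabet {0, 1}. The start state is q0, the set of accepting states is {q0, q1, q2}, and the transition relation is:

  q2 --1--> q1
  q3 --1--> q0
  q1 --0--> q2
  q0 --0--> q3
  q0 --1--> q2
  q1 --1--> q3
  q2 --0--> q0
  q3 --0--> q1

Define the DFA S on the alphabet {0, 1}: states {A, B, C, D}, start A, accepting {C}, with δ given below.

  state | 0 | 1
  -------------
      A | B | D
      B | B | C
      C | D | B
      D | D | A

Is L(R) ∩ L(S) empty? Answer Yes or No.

The string 01 is accepted by both R and S.
Hence L(R) ∩ L(S) ≠ ∅.

No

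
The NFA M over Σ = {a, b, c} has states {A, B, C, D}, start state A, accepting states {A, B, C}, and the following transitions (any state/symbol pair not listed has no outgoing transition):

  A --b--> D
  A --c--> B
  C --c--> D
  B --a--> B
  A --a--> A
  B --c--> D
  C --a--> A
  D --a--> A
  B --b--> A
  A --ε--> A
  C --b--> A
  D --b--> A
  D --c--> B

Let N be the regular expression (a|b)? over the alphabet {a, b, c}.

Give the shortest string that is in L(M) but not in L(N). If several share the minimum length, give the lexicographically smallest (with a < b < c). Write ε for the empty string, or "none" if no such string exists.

c

The string c is accepted by M but not by N.
No shorter string lies in the difference, and c is the lexicographically first length-1 string in L(M) \ L(N).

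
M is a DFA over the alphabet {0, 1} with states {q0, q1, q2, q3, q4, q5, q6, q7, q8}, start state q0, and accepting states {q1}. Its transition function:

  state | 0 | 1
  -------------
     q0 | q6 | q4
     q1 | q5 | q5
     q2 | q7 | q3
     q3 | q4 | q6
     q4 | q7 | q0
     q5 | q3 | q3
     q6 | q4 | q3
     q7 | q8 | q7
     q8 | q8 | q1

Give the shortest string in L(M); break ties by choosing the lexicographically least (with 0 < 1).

1001

A breadth-first search from q0 reaches an accepting state first via the path q0 → q4 → q7 → q8 → q1 on input 1001.
No string of length < 4 is accepted (BFS exhausts all shorter strings without reaching an accepting state), and 1001 is the lexicographically least accepting string of length 4.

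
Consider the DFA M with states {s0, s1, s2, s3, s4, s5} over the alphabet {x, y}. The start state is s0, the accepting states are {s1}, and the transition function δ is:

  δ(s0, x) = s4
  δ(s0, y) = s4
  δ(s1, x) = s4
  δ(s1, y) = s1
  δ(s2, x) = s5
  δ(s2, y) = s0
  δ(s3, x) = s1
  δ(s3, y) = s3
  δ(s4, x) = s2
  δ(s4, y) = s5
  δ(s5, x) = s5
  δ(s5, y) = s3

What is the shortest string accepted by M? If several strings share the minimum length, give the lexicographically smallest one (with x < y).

xyyx

A breadth-first search from s0 reaches an accepting state first via the path s0 → s4 → s5 → s3 → s1 on input xyyx.
No string of length < 4 is accepted (BFS exhausts all shorter strings without reaching an accepting state), and xyyx is the lexicographically least accepting string of length 4.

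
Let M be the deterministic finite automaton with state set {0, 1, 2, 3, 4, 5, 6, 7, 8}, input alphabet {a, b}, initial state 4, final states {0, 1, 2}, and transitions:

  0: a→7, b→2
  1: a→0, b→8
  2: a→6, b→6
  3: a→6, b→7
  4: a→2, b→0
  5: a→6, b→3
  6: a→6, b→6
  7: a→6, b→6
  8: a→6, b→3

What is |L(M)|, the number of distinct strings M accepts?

3

The useful subgraph on states {0, 2, 4} is acyclic, so L(M) is finite; the longest accepting path visits 3 useful states, giving maximum string length 2.
Counting accepting paths from 4 by length: 2 of length 1, 1 of length 2. Total 3.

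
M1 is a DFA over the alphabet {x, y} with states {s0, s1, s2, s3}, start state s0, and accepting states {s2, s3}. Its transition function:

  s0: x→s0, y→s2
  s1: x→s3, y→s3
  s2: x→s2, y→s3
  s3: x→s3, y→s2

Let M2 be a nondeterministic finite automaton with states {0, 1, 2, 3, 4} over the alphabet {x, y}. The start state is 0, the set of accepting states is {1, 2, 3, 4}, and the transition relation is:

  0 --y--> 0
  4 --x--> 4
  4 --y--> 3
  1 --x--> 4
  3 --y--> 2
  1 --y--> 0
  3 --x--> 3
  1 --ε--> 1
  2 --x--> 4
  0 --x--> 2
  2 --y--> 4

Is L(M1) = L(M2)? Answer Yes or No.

The string y is accepted by M1 but rejected by M2.
So L(M1) ≠ L(M2).

No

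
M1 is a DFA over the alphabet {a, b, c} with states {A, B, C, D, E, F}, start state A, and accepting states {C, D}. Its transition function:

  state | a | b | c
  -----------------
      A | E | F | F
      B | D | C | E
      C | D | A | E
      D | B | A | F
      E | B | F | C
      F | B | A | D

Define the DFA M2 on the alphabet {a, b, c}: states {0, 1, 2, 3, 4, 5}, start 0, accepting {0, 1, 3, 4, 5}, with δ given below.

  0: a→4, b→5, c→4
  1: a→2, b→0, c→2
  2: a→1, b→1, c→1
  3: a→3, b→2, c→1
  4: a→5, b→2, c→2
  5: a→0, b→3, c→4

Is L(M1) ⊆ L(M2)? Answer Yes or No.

No

The string ac is in L(M1) but not in L(M2).
So L(M1) ⊄ L(M2).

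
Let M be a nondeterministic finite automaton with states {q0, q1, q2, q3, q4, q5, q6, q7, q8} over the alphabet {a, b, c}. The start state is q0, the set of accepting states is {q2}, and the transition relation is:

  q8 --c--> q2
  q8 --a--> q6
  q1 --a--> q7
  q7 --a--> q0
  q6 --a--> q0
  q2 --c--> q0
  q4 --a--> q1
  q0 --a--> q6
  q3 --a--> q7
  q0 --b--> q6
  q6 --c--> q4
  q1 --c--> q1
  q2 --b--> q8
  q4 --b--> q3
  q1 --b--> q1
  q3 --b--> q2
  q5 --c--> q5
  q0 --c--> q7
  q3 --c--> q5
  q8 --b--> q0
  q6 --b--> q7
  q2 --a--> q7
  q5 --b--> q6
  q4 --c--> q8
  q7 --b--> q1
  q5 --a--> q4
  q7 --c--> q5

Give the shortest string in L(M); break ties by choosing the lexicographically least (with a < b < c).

A breadth-first search from q0 reaches an accepting state first via the path q0 → q6 → q4 → q3 → q2 on input acbb.
No string of length < 4 is accepted (BFS exhausts all shorter strings without reaching an accepting state), and acbb is the lexicographically least accepting string of length 4.

acbb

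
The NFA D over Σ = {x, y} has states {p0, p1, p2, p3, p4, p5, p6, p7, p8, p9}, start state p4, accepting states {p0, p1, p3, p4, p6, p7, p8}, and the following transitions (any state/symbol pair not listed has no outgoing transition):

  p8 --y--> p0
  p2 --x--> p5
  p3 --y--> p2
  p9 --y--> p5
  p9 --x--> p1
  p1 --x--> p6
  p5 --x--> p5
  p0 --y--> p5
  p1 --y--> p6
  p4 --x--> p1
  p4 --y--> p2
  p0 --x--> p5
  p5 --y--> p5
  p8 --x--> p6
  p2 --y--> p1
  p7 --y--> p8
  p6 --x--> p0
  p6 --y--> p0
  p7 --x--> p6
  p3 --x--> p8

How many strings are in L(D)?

15

The useful subgraph on states {p0, p1, p2, p4, p6} is acyclic, so L(D) is finite; the longest accepting path visits 5 useful states, giving maximum string length 4.
Counting accepting paths from p4 by length: 1 of length 0, 1 of length 1, 3 of length 2, 6 of length 3, 4 of length 4. Total 15.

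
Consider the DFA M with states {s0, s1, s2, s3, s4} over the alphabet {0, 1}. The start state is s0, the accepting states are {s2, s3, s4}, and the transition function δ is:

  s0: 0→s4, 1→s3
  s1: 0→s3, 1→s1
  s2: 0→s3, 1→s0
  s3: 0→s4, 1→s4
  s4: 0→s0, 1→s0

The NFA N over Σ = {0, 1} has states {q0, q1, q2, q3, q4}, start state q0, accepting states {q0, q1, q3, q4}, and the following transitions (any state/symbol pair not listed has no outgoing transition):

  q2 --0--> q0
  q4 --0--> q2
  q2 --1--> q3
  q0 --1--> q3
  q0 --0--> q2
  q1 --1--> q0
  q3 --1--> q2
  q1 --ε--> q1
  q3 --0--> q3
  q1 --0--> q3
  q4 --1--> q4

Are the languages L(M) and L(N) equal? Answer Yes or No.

No

The string 0 is accepted by M but rejected by N.
So L(M) ≠ L(N).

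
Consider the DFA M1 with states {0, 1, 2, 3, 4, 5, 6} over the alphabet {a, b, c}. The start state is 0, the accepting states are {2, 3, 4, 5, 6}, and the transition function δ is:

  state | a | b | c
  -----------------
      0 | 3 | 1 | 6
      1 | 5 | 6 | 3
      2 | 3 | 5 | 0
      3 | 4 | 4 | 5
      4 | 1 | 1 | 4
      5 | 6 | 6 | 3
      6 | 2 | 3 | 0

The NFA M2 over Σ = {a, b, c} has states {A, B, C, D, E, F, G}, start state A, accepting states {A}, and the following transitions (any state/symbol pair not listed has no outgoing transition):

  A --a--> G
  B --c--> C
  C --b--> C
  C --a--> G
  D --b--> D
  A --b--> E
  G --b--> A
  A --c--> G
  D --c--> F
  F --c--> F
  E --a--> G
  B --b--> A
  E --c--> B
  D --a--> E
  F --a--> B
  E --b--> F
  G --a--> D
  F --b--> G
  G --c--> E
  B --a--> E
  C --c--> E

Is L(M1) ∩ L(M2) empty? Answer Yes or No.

No

The string ab is accepted by both M1 and M2.
Hence L(M1) ∩ L(M2) ≠ ∅.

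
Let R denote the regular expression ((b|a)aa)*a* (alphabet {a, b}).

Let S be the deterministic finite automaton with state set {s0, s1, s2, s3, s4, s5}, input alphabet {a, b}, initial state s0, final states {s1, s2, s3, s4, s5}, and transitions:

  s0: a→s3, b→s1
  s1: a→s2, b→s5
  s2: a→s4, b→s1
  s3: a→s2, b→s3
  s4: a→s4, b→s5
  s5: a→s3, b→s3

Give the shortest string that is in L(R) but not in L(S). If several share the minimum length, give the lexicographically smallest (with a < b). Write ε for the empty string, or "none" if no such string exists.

The empty string ε is accepted by R but not by S.
Since ε is the unique shortest string, it is the required witness.

ε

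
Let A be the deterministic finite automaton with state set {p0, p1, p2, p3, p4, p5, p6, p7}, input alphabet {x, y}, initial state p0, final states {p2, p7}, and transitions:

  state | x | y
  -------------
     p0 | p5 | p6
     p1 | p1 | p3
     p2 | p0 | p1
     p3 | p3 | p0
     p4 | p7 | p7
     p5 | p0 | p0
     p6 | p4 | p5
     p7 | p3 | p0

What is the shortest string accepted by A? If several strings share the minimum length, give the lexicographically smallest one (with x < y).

yxx

A breadth-first search from p0 reaches an accepting state first via the path p0 → p6 → p4 → p7 on input yxx.
No string of length < 3 is accepted (BFS exhausts all shorter strings without reaching an accepting state), and yxx is the lexicographically least accepting string of length 3.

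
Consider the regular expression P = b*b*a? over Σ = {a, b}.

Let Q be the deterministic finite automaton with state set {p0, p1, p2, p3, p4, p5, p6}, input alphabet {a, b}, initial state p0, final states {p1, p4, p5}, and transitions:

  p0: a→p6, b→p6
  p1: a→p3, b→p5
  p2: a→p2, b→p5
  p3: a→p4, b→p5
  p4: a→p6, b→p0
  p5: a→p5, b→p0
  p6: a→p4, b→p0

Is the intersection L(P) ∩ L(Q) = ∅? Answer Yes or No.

The string ba is accepted by both P and Q.
Hence L(P) ∩ L(Q) ≠ ∅.

No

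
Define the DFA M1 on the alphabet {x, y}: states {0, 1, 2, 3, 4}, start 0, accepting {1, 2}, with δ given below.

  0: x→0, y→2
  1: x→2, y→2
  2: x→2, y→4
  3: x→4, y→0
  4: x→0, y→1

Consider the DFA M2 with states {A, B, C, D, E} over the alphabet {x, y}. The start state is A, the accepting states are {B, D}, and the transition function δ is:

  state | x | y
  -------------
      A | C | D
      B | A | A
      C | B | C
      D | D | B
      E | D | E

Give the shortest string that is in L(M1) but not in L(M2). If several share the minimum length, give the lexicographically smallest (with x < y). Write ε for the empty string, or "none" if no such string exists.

xy

The string xy is accepted by M1 but not by M2.
No shorter string lies in the difference, and xy is the lexicographically first length-2 string in L(M1) \ L(M2).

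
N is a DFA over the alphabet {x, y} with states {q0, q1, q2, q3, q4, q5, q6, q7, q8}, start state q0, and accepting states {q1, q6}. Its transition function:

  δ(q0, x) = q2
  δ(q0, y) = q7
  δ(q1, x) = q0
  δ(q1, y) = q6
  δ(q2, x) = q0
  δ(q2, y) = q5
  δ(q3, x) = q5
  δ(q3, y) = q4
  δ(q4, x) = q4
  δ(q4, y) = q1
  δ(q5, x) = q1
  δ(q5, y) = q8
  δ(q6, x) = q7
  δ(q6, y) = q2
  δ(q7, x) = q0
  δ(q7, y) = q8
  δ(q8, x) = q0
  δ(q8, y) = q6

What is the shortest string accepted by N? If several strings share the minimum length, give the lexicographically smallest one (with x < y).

A breadth-first search from q0 reaches an accepting state first via the path q0 → q2 → q5 → q1 on input xyx.
No string of length < 3 is accepted (BFS exhausts all shorter strings without reaching an accepting state), and xyx is the lexicographically least accepting string of length 3.

xyx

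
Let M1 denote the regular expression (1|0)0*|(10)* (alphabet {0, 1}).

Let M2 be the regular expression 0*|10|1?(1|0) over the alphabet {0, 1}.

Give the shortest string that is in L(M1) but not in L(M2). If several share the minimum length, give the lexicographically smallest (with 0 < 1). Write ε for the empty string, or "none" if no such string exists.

The string 100 is accepted by M1 but not by M2.
No shorter string lies in the difference, and 100 is the lexicographically first length-3 string in L(M1) \ L(M2).

100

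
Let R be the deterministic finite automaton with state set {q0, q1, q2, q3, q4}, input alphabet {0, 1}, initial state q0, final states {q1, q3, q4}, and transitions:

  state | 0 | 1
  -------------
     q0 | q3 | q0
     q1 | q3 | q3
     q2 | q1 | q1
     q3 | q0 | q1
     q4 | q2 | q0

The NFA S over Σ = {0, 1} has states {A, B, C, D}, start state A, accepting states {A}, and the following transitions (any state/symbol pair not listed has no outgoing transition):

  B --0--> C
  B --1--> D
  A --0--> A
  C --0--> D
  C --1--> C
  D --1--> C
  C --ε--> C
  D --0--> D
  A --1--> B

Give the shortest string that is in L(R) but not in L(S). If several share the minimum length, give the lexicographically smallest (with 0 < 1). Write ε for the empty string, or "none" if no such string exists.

The string 01 is accepted by R but not by S.
No shorter string lies in the difference, and 01 is the lexicographically first length-2 string in L(R) \ L(S).

01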